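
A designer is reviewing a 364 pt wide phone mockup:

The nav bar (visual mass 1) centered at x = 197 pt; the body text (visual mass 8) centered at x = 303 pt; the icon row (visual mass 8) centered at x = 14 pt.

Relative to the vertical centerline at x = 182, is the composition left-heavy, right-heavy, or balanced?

left-heavy

Total weight = 1 + 8 + 8 = 17.
Σw·x = 1·197 + 8·303 + 8·14 = 2733, so x̄ = 2733/17 ≈ 160.76.
160.8 lies left of the midline 182, so the layout is left-heavy.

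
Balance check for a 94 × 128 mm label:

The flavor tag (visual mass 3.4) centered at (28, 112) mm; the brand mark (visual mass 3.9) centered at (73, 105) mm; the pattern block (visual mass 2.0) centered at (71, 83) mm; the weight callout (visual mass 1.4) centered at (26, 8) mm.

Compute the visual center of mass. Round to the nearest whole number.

Weights sum to 3.4 + 3.9 + 2.0 + 1.4 = 10.7.
x: (3.4·28 + 3.9·73 + 2.0·71 + 1.4·26) / 10.7 = 558.3 / 10.7 ≈ 52.18
y: (3.4·112 + 3.9·105 + 2.0·83 + 1.4·8) / 10.7 = 967.5 / 10.7 ≈ 90.42

(52, 90)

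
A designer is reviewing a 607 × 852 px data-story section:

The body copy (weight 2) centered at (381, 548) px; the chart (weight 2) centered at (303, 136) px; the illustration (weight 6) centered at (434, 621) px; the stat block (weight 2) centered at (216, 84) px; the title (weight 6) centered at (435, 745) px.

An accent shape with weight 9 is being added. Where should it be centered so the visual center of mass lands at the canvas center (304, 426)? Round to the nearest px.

New total weight: (2 + 2 + 6 + 2 + 6) + 9 = 27.
Along x: (7014 + 9·x) / 27 = 304 (existing moment 2·381 + 2·303 + 6·434 + 2·216 + 6·435 = 7014) ⇒ x = (8208 − 7014) / 9 ≈ 132.67.
Along y: (9732 + 9·y) / 27 = 426 (existing moment 2·548 + 2·136 + 6·621 + 2·84 + 6·745 = 9732) ⇒ y = (11502 − 9732) / 9 ≈ 196.67.

(133, 197)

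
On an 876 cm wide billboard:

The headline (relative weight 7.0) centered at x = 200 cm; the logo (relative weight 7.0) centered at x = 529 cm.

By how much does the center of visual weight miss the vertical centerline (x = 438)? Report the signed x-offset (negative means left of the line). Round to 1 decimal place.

≈ -73.5 cm

Total weight = 7.0 + 7.0 = 14.0.
x-moment: 7.0·200 + 7.0·529 = 5103.0; centroid 5103.0/14.0 ≈ 364.50.
Difference: 364.50 − 438 ≈ -73.50.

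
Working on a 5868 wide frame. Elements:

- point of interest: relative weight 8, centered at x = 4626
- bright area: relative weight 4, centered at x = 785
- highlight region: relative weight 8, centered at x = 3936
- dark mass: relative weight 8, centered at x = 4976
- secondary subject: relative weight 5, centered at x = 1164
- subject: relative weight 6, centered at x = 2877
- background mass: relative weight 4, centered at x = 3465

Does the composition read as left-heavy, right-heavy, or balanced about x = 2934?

right-heavy

Total weight = 8 + 4 + 8 + 8 + 5 + 6 + 4 = 43.
Σw·x = 8·4626 + 4·785 + 8·3936 + 8·4976 + 5·1164 + 6·2877 + 4·3465 = 148386, so x̄ = 148386/43 ≈ 3450.84.
3450.8 vs midline 2934 → right-heavy.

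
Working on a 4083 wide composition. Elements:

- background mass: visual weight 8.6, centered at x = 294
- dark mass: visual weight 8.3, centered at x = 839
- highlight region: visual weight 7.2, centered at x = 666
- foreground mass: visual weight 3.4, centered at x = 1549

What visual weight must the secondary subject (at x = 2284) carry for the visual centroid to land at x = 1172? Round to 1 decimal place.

w ≈ 11.4

Fixed elements: Σw = 8.6 + 8.3 + 7.2 + 3.4 = 27.5, Σw·x = 8.6·294 + 8.3·839 + 7.2·666 + 3.4·1549 = 19553.9.
Balance at x = 1172 requires (19553.9 + w·2284) / (27.5 + w) = 1172.
Solving: w = (1172·27.5 − 19553.9) / (2284 − 1172) = 12676.1 / 1112 ≈ 11.40.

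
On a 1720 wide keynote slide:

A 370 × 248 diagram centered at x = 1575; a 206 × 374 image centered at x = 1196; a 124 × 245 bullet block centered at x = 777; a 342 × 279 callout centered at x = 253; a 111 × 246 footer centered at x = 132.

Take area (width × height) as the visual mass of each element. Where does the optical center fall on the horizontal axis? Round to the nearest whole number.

Areas: diagram 370·248 = 91760, image 206·374 = 77044, bullet block 124·245 = 30380, callout 342·279 = 95418, footer 111·246 = 27306. Total weight = 321908.
x-moment: 91760·1575 + 77044·1196 + 30380·777 + 95418·253 + 27306·132 = 288017030; centroid 288017030/321908 ≈ 894.72.

x ≈ 895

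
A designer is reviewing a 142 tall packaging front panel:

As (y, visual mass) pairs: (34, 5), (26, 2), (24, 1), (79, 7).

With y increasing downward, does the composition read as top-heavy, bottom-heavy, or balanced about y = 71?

top-heavy

Σw = 5 + 2 + 1 + 7 = 15.
y: (5·34 + 2·26 + 1·24 + 7·79) / 15 = 799 / 15 ≈ 53.27
53.3 vs midline 71 → top-heavy.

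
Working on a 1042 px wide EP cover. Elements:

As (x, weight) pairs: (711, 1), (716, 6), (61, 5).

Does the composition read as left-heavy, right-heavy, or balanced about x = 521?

Σw = 1 + 6 + 5 = 12.
Σw·x = 1·711 + 6·716 + 5·61 = 5312, so x̄ = 5312/12 ≈ 442.67.
Since 442.7 is left of 521, the composition reads left-heavy.

left-heavy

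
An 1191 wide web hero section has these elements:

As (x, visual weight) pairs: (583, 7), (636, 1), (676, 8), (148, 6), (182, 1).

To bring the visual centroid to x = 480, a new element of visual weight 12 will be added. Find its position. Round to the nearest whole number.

x ≈ 467

With the new element, Σw becomes 7 + 1 + 8 + 6 + 1 + 12 = 35.
x: target moment 35×480 = 16800; current 7·583 + 1·636 + 8·676 + 6·148 + 1·182 = 11195; the new element supplies 5605, so x = 5605/12 ≈ 467.08.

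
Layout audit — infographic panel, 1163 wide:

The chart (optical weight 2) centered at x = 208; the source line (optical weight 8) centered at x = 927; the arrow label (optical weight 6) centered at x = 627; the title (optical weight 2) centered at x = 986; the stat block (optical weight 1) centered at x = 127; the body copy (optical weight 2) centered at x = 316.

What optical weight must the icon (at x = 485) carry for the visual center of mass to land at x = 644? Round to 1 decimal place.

w ≈ 5.0

Existing Σw = 21 (2 + 8 + 6 + 2 + 1 + 2); existing moment 2·208 + 8·927 + 6·627 + 2·986 + 1·127 + 2·316 = 14325.
Balance at x = 644 requires (14325 + w·485) / (21 + w) = 644.
Rearranging, w·(485 − 644) = 644·21 − 14325 = -801, so w ≈ -801/-159 = 5.04.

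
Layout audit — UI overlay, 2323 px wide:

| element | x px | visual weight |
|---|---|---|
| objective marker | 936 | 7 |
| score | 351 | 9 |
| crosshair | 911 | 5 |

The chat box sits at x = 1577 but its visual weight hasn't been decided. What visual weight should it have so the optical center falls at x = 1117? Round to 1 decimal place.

w ≈ 20.0

Fixed elements: Σw = 7 + 9 + 5 = 21, Σw·x = 7·936 + 9·351 + 5·911 = 14266.
Set Σw·x/Σw = 1117: (14266 + 1577w) = 1117·(21 + w).
Rearranging, w·(1577 − 1117) = 1117·21 − 14266 = 9191, so w ≈ 9191/460 = 19.98.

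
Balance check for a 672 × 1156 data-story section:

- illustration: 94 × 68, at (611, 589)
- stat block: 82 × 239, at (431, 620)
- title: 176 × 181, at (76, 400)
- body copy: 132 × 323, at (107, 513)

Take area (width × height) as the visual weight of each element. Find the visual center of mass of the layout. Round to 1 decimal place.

Areas: illustration 94·68 = 6392, stat block 82·239 = 19598, title 176·181 = 31856, body copy 132·323 = 42636. Total weight = 100482.
x: (6392·611 + 19598·431 + 31856·76 + 42636·107) / 100482 = 19335358 / 100482 ≈ 192.43
y: (6392·589 + 19598·620 + 31856·400 + 42636·513) / 100482 = 50530316 / 100482 ≈ 502.88

(192.4, 502.9)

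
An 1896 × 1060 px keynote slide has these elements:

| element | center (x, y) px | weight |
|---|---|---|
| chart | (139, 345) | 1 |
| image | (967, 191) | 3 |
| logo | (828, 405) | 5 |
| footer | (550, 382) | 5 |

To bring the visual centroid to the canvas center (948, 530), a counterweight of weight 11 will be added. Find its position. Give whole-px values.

(1252, 763)

New total weight: (1 + 3 + 5 + 5) + 11 = 25.
x: need Σw·x = 25·948 = 23700. Existing = 1·139 + 3·967 + 5·828 + 5·550 = 9930. Remainder 13770 / 11 ≈ 1251.82.
y: need Σw·y = 25·530 = 13250. Existing = 1·345 + 3·191 + 5·405 + 5·382 = 4853. Remainder 8397 / 11 ≈ 763.36.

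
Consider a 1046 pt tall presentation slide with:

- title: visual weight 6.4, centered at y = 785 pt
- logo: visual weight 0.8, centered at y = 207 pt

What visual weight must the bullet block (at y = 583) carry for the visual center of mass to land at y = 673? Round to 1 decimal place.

Known weights sum to 6.4 + 0.8 = 7.2; their moment is 6.4·785 + 0.8·207 = 5189.6.
Balance at y = 673 requires (5189.6 + w·583) / (7.2 + w) = 673.
Solving: w = (673·7.2 − 5189.6) / (583 − 673) = -344.0 / -90 ≈ 3.82.

w ≈ 3.8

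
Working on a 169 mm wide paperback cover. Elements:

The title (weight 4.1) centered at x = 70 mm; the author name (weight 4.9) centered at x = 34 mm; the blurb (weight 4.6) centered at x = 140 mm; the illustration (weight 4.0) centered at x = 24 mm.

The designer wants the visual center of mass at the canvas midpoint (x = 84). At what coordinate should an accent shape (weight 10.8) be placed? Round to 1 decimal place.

x ≈ 110.4

New total weight: (4.1 + 4.9 + 4.6 + 4.0) + 10.8 = 28.4.
Along x: (1193.6 + 10.8·x) / 28.4 = 84 (existing moment 4.1·70 + 4.9·34 + 4.6·140 + 4.0·24 = 1193.6) ⇒ x = (2385.6 − 1193.6) / 10.8 ≈ 110.37.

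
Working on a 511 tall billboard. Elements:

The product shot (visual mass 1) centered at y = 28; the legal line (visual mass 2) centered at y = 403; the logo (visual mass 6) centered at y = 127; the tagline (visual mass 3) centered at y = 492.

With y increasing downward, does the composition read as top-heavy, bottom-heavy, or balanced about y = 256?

balanced

Weights sum to 1 + 2 + 6 + 3 = 12.
Σw·y = 1·28 + 2·403 + 6·127 + 3·492 = 3072, so ȳ = 3072/12 ≈ 256.00.
The centroid 256.00 matches the midline at 256, so the layout is balanced.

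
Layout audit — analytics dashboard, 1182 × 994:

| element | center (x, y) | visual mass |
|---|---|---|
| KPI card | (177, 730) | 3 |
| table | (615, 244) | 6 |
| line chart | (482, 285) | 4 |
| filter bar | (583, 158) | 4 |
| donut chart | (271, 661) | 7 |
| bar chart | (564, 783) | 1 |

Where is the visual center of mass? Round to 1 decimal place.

(437.7, 433.4)

Σw = 3 + 6 + 4 + 4 + 7 + 1 = 25.
Σw·x = 10942; x̄ = 10942/25 ≈ 437.68.
Σw·y = 10836; ȳ = 10836/25 ≈ 433.44.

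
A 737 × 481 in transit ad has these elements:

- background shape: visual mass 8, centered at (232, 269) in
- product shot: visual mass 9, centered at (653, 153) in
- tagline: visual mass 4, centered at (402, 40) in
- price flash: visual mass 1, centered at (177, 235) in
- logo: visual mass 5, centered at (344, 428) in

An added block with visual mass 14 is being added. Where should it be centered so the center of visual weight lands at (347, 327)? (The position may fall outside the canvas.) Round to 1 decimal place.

New total weight: (8 + 9 + 4 + 1 + 5) + 14 = 41.
x: target moment 41×347 = 14227; current 8·232 + 9·653 + 4·402 + 1·177 + 5·344 = 11238; the added block supplies 2989, so x = 2989/14 ≈ 213.50.
y: target moment 41×327 = 13407; current 8·269 + 9·153 + 4·40 + 1·235 + 5·428 = 6064; the added block supplies 7343, so y = 7343/14 ≈ 524.50.

(213.5, 524.5)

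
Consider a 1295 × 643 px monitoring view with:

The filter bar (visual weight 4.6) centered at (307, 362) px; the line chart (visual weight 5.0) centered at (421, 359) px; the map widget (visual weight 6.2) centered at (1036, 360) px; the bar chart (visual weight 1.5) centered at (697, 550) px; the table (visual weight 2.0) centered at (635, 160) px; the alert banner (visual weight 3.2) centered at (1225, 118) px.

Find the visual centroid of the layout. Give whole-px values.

Weights sum to 4.6 + 5.0 + 6.2 + 1.5 + 2.0 + 3.2 = 22.5.
x: (4.6·307 + 5.0·421 + 6.2·1036 + 1.5·697 + 2.0·635 + 3.2·1225) / 22.5 = 16175.9 / 22.5 ≈ 718.93
y: (4.6·362 + 5.0·359 + 6.2·360 + 1.5·550 + 2.0·160 + 3.2·118) / 22.5 = 7214.8 / 22.5 ≈ 320.66

(719, 321)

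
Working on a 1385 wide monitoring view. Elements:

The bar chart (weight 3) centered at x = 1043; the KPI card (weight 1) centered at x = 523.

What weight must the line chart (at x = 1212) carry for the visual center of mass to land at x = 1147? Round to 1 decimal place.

w ≈ 14.4

Existing Σw = 4 (3 + 1); existing moment 3·1043 + 1·523 = 3652.
For the centroid to hit 1147: (3652 + w·1212) / (4 + w) = 1147.
So w = (1147·4 − 3652)/(1212 − 1147) = 936/65 ≈ 14.40.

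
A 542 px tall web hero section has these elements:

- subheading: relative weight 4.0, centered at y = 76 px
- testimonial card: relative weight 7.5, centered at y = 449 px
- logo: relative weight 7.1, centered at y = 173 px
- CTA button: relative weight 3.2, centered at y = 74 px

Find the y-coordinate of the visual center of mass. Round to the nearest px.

y ≈ 236

Σw = 4.0 + 7.5 + 7.1 + 3.2 = 21.8.
Σw·y = 4.0·76 + 7.5·449 + 7.1·173 + 3.2·74 = 5136.6, so ȳ = 5136.6/21.8 ≈ 235.62.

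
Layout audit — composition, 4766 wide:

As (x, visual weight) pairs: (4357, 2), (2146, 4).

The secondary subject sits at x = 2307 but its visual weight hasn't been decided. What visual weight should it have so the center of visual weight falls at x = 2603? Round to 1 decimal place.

w ≈ 5.7

Existing Σw = 6 (2 + 4); existing moment 2·4357 + 4·2146 = 17298.
Set Σw·x/Σw = 2603: (17298 + 2307w) = 2603·(6 + w).
So w = (2603·6 − 17298)/(2307 − 2603) = -1680/-296 ≈ 5.68.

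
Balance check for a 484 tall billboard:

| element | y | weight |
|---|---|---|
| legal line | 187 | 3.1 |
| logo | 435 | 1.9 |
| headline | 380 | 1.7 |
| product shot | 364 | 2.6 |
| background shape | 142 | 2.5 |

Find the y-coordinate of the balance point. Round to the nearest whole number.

Σw = 3.1 + 1.9 + 1.7 + 2.6 + 2.5 = 11.8.
y-moment: 3.1·187 + 1.9·435 + 1.7·380 + 2.6·364 + 2.5·142 = 3353.6; centroid 3353.6/11.8 ≈ 284.20.

y ≈ 284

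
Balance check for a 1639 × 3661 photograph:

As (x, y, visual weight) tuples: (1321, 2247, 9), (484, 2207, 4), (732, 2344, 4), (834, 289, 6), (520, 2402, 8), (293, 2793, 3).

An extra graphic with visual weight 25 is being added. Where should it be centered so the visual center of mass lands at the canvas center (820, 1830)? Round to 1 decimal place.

After adding the extra graphic, total weight = 9 + 4 + 4 + 6 + 8 + 3 + 25 = 59.
Along x: (26796 + 25·x) / 59 = 820 (existing moment 9·1321 + 4·484 + 4·732 + 6·834 + 8·520 + 3·293 = 26796) ⇒ x = (48380 − 26796) / 25 ≈ 863.36.
Along y: (67756 + 25·y) / 59 = 1830 (existing moment 9·2247 + 4·2207 + 4·2344 + 6·289 + 8·2402 + 3·2793 = 67756) ⇒ y = (107970 − 67756) / 25 ≈ 1608.56.

(863.4, 1608.6)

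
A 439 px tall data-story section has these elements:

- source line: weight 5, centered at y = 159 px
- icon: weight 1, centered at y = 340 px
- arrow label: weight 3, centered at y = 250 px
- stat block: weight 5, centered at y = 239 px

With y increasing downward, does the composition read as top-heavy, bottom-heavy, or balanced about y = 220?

balanced

Σw = 5 + 1 + 3 + 5 = 14.
Σw·y = 5·159 + 1·340 + 3·250 + 5·239 = 3080, so ȳ = 3080/14 ≈ 220.00.
That equals the midline 220 — balanced.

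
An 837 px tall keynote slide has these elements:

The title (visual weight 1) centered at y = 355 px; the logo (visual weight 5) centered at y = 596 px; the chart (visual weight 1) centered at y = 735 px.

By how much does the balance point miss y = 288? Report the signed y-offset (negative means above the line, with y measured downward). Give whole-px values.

≈ 293 px

Σw = 1 + 5 + 1 = 7.
y: (1·355 + 5·596 + 1·735) / 7 = 4070 / 7 ≈ 581.43
Offset from y = 288: 581.43 − 288 ≈ 293.43.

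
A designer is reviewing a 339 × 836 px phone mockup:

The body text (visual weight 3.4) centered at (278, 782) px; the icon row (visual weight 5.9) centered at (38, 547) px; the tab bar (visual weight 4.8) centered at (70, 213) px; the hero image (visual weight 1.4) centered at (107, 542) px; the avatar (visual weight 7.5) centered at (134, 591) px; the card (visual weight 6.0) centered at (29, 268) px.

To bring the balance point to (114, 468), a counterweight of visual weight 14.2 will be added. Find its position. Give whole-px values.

New total weight: (3.4 + 5.9 + 4.8 + 1.4 + 7.5 + 6.0) + 14.2 = 43.2.
x: need Σw·x = 43.2·114 = 4924.8. Existing = 3.4·278 + 5.9·38 + 4.8·70 + 1.4·107 + 7.5·134 + 6.0·29 = 2834.2. Remainder 2090.6 / 14.2 ≈ 147.23.
y: need Σw·y = 43.2·468 = 20217.6. Existing = 3.4·782 + 5.9·547 + 4.8·213 + 1.4·542 + 7.5·591 + 6.0·268 = 13707.8. Remainder 6509.8 / 14.2 ≈ 458.44.

(147, 458)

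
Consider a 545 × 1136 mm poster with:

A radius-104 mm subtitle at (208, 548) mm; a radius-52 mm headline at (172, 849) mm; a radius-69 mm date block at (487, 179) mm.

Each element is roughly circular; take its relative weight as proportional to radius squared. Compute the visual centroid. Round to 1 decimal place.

(275.3, 496.4)

r² weights: subtitle 104² = 10816, headline 52² = 2704, date block 69² = 4761. Total = 18281.
x-moment: 10816·208 + 2704·172 + 4761·487 = 5033423; centroid 5033423/18281 ≈ 275.34.
y-moment: 10816·548 + 2704·849 + 4761·179 = 9075083; centroid 9075083/18281 ≈ 496.42.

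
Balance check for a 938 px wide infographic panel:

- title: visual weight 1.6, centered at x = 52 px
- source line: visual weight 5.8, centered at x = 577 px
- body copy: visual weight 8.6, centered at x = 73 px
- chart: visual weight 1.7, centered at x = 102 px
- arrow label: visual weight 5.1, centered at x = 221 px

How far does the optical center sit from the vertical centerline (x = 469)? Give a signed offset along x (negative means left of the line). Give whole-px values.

Σw = 1.6 + 5.8 + 8.6 + 1.7 + 5.1 = 22.8.
Σw·x = 1.6·52 + 5.8·577 + 8.6·73 + 1.7·102 + 5.1·221 = 5358.1, so x̄ = 5358.1/22.8 ≈ 235.00.
Offset from x = 469: 235.00 − 469 ≈ -234.00.

≈ -234 px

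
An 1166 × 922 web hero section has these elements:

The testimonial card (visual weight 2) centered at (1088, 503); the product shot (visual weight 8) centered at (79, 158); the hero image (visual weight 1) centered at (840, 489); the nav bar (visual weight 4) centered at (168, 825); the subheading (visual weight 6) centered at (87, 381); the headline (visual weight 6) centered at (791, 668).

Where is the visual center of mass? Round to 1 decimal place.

(355.1, 457.5)

Total weight = 2 + 8 + 1 + 4 + 6 + 6 = 27.
x-moment: 2·1088 + 8·79 + 1·840 + 4·168 + 6·87 + 6·791 = 9588; centroid 9588/27 ≈ 355.11.
y-moment: 2·503 + 8·158 + 1·489 + 4·825 + 6·381 + 6·668 = 12353; centroid 12353/27 ≈ 457.52.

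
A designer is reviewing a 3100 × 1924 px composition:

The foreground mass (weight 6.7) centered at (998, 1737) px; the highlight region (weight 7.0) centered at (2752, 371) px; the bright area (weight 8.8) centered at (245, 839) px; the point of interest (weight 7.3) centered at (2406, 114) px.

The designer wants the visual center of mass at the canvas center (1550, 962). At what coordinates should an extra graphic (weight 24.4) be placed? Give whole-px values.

(1571, 1217)

With the extra graphic, Σw becomes 6.7 + 7.0 + 8.8 + 7.3 + 24.4 = 54.2.
Along x: (45670.4 + 24.4·x) / 54.2 = 1550 (existing moment 6.7·998 + 7.0·2752 + 8.8·245 + 7.3·2406 = 45670.4) ⇒ x = (84010.0 − 45670.4) / 24.4 ≈ 1571.30.
Along y: (22450.3 + 24.4·y) / 54.2 = 962 (existing moment 6.7·1737 + 7.0·371 + 8.8·839 + 7.3·114 = 22450.3) ⇒ y = (52140.4 − 22450.3) / 24.4 ≈ 1216.81.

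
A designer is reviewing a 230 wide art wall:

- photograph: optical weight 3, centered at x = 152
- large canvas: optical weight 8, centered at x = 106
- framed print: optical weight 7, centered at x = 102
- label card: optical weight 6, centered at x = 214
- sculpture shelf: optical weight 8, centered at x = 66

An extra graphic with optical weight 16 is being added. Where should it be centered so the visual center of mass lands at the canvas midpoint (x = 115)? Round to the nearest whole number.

New total weight: (3 + 8 + 7 + 6 + 8) + 16 = 48.
x: need Σw·x = 48·115 = 5520. Existing = 3·152 + 8·106 + 7·102 + 6·214 + 8·66 = 3830. Remainder 1690 / 16 ≈ 105.62.

x ≈ 106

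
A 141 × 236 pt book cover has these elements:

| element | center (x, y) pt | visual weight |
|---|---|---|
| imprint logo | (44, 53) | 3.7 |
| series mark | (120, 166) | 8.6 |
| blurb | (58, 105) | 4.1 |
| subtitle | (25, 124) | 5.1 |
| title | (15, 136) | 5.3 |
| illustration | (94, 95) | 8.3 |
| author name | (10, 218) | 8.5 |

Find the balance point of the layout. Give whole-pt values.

Total weight = 3.7 + 8.6 + 4.1 + 5.1 + 5.3 + 8.3 + 8.5 = 43.6.
Σw·x = 2504.8; x̄ = 2504.8/43.6 ≈ 57.45.
y: moment 6048.9 / weight 43.6 ≈ 138.74

(57, 139)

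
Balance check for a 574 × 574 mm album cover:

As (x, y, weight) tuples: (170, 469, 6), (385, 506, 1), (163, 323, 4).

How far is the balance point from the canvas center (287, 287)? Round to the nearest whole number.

Total weight = 6 + 1 + 4 = 11.
x: (6·170 + 1·385 + 4·163) / 11 = 2057 / 11 ≈ 187.00
y: (6·469 + 1·506 + 4·323) / 11 = 4612 / 11 ≈ 419.27
Offset from (287, 287): Δx ≈ -100.00, Δy ≈ 132.27; distance = √(Δx² + Δy²) ≈ 165.82.

≈ 166 mm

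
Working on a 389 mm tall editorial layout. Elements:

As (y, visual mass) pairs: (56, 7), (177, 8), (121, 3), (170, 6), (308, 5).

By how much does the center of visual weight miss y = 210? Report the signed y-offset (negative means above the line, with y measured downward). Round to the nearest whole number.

Weights sum to 7 + 8 + 3 + 6 + 5 = 29.
y: (7·56 + 8·177 + 3·121 + 6·170 + 5·308) / 29 = 4731 / 29 ≈ 163.14
Difference: 163.14 − 210 ≈ -46.86.

≈ -47 mm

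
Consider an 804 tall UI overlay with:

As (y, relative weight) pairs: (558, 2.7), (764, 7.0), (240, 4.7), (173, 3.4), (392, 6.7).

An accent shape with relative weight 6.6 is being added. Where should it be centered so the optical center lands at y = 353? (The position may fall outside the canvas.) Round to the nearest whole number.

After adding the accent shape, total weight = 2.7 + 7.0 + 4.7 + 3.4 + 6.7 + 6.6 = 31.1.
y: target moment 31.1×353 = 10978.3; current 2.7·558 + 7.0·764 + 4.7·240 + 3.4·173 + 6.7·392 = 11197.2; the accent shape supplies -218.9, so y = -218.9/6.6 ≈ -33.17.

y ≈ -33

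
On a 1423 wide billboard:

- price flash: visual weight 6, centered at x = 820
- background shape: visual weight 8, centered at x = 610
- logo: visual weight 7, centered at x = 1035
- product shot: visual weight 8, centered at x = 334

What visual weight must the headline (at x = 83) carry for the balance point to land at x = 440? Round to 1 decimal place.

w ≈ 19.5

Fixed elements: Σw = 6 + 8 + 7 + 8 = 29, Σw·x = 6·820 + 8·610 + 7·1035 + 8·334 = 19717.
Balance at x = 440 requires (19717 + w·83) / (29 + w) = 440.
Solving: w = (440·29 − 19717) / (83 − 440) = -6957 / -357 ≈ 19.49.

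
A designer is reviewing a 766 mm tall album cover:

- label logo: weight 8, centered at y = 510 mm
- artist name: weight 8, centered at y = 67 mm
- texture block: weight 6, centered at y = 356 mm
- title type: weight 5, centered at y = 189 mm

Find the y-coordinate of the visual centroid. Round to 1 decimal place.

y ≈ 285.1

Σw = 8 + 8 + 6 + 5 = 27.
y: (8·510 + 8·67 + 6·356 + 5·189) / 27 = 7697 / 27 ≈ 285.07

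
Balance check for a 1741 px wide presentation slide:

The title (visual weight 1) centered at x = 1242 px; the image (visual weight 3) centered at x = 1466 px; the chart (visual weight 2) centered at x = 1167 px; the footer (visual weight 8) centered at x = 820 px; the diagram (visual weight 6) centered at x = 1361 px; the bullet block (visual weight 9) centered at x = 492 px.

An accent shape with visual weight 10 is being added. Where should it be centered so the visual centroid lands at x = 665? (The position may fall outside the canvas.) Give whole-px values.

x ≈ -119

New total weight: (1 + 3 + 2 + 8 + 6 + 9) + 10 = 39.
x: need Σw·x = 39·665 = 25935. Existing = 1·1242 + 3·1466 + 2·1167 + 8·820 + 6·1361 + 9·492 = 27128. Remainder -1193 / 10 ≈ -119.30.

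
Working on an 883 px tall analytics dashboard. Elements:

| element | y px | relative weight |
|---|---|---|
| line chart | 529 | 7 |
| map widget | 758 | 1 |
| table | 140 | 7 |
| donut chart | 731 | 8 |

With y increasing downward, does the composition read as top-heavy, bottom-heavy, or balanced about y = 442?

Total weight = 7 + 1 + 7 + 8 = 23.
y: (7·529 + 1·758 + 7·140 + 8·731) / 23 = 11289 / 23 ≈ 490.83
490.8 vs midline 442 → bottom-heavy.

bottom-heavy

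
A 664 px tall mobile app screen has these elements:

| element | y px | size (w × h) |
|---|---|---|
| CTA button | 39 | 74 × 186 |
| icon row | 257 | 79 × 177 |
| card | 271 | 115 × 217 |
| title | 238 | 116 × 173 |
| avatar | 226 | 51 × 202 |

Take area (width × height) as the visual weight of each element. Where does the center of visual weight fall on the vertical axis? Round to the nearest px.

y ≈ 217

Areas: CTA button 74·186 = 13764, icon row 79·177 = 13983, card 115·217 = 24955, title 116·173 = 20068, avatar 51·202 = 10302. Total weight = 83072.
y-moment: 13764·39 + 13983·257 + 24955·271 + 20068·238 + 10302·226 = 17997668; centroid 17997668/83072 ≈ 216.65.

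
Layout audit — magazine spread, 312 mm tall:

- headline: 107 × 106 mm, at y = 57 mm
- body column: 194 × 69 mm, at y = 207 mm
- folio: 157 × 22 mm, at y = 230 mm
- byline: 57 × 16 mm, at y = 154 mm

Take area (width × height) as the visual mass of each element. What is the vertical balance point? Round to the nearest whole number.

Areas: headline 107·106 = 11342, body column 194·69 = 13386, folio 157·22 = 3454, byline 57·16 = 912. Total weight = 29094.
Σw·y = 11342·57 + 13386·207 + 3454·230 + 912·154 = 4352264, so ȳ = 4352264/29094 ≈ 149.59.

y ≈ 150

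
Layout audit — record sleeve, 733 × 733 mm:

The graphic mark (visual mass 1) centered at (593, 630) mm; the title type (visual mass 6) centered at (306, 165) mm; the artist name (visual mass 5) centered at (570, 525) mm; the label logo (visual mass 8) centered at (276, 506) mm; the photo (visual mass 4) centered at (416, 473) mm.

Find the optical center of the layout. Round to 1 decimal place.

Total weight = 1 + 6 + 5 + 8 + 4 = 24.
Σw·x = 1·593 + 6·306 + 5·570 + 8·276 + 4·416 = 9151, so x̄ = 9151/24 ≈ 381.29.
Σw·y = 1·630 + 6·165 + 5·525 + 8·506 + 4·473 = 10185, so ȳ = 10185/24 ≈ 424.38.

(381.3, 424.4)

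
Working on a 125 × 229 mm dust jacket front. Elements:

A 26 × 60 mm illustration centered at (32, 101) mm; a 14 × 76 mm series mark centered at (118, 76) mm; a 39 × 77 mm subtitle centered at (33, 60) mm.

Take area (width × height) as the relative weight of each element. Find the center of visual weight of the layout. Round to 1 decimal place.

Taking area as weight: illustration 26·60 = 1560, series mark 14·76 = 1064, subtitle 39·77 = 3003. Sum 5627.
Σw·x = 1560·32 + 1064·118 + 3003·33 = 274571, so x̄ = 274571/5627 ≈ 48.80.
Σw·y = 1560·101 + 1064·76 + 3003·60 = 418604, so ȳ = 418604/5627 ≈ 74.39.

(48.8, 74.4)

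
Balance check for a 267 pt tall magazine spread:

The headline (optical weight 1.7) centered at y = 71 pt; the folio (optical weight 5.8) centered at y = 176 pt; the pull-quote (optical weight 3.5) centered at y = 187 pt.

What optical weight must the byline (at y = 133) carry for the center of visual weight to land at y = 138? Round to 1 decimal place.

w ≈ 55.6

Fixed elements: Σw = 1.7 + 5.8 + 3.5 = 11.0, Σw·y = 1.7·71 + 5.8·176 + 3.5·187 = 1796.0.
For the centroid to hit 138: (1796.0 + w·133) / (11.0 + w) = 138.
Solving: w = (138·11.0 − 1796.0) / (133 − 138) = -278.0 / -5 ≈ 55.60.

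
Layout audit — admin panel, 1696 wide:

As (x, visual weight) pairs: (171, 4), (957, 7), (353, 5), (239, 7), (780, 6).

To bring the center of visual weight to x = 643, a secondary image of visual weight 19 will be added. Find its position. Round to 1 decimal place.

x ≈ 808.6

With the secondary image, Σw becomes 4 + 7 + 5 + 7 + 6 + 19 = 48.
x: need Σw·x = 48·643 = 30864. Existing = 4·171 + 7·957 + 5·353 + 7·239 + 6·780 = 15501. Remainder 15363 / 19 ≈ 808.58.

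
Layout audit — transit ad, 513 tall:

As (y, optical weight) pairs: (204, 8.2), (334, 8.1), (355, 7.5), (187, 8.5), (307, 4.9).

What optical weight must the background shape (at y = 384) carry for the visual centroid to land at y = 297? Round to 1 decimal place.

w ≈ 10.5

Fixed elements: Σw = 8.2 + 8.1 + 7.5 + 8.5 + 4.9 = 37.2, Σw·y = 8.2·204 + 8.1·334 + 7.5·355 + 8.5·187 + 4.9·307 = 10134.5.
Balance at y = 297 requires (10134.5 + w·384) / (37.2 + w) = 297.
So w = (297·37.2 − 10134.5)/(384 − 297) = 913.9/87 ≈ 10.50.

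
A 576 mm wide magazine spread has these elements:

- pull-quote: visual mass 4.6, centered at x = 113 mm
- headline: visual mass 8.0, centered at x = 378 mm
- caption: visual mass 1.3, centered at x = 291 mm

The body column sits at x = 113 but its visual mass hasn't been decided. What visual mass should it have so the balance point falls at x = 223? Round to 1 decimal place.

Existing Σw = 13.9 (4.6 + 8.0 + 1.3); existing moment 4.6·113 + 8.0·378 + 1.3·291 = 3922.1.
Balance at x = 223 requires (3922.1 + w·113) / (13.9 + w) = 223.
Solving: w = (223·13.9 − 3922.1) / (113 − 223) = -822.4 / -110 ≈ 7.48.

w ≈ 7.5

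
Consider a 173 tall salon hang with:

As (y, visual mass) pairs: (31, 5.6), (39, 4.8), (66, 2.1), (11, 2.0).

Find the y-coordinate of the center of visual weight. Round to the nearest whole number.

Weights sum to 5.6 + 4.8 + 2.1 + 2.0 = 14.5.
y: (5.6·31 + 4.8·39 + 2.1·66 + 2.0·11) / 14.5 = 521.4 / 14.5 ≈ 35.96

y ≈ 36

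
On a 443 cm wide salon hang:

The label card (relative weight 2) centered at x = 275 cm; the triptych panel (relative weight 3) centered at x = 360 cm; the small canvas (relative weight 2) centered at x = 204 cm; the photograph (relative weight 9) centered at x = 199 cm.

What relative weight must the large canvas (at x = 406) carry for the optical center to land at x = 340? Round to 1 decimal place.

w ≈ 24.4

Known weights sum to 2 + 3 + 2 + 9 = 16; their moment is 2·275 + 3·360 + 2·204 + 9·199 = 3829.
For the centroid to hit 340: (3829 + w·406) / (16 + w) = 340.
Solving: w = (340·16 − 3829) / (406 − 340) = 1611 / 66 ≈ 24.41.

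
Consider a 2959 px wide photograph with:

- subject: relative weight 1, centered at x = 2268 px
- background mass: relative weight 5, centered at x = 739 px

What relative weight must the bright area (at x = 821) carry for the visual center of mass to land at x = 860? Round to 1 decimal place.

w ≈ 20.6

Known weights sum to 1 + 5 = 6; their moment is 1·2268 + 5·739 = 5963.
For the centroid to hit 860: (5963 + w·821) / (6 + w) = 860.
Rearranging, w·(821 − 860) = 860·6 − 5963 = -803, so w ≈ -803/-39 = 20.59.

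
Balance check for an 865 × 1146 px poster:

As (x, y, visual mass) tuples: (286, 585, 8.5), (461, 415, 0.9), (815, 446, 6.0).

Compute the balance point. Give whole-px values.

(502, 521)

Total weight = 8.5 + 0.9 + 6.0 = 15.4.
Σw·x = 8.5·286 + 0.9·461 + 6.0·815 = 7735.9, so x̄ = 7735.9/15.4 ≈ 502.33.
Σw·y = 8.5·585 + 0.9·415 + 6.0·446 = 8022.0, so ȳ = 8022.0/15.4 ≈ 520.91.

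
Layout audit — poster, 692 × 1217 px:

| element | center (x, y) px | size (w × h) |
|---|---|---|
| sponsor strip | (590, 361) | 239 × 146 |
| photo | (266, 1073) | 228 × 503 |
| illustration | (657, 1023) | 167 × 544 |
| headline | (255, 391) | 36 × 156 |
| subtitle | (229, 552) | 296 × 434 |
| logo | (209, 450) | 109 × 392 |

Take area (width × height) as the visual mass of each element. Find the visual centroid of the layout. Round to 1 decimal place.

Areas: sponsor strip 239·146 = 34894, photo 228·503 = 114684, illustration 167·544 = 90848, headline 36·156 = 5616, subtitle 296·434 = 128464, logo 109·392 = 42728. Total weight = 417234.
Σw·x = 34894·590 + 114684·266 + 90848·657 + 5616·255 + 128464·229 + 42728·209 = 150561028, so x̄ = 150561028/417234 ≈ 360.86.
Σw·y = 34894·361 + 114684·1073 + 90848·1023 + 5616·391 + 128464·552 + 42728·450 = 320925754, so ȳ = 320925754/417234 ≈ 769.17.

(360.9, 769.2)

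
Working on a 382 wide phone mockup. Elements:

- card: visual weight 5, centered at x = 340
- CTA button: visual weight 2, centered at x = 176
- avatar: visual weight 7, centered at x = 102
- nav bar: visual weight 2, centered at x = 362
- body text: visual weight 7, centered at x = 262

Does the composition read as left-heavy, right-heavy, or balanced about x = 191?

Σw = 5 + 2 + 7 + 2 + 7 = 23.
x-moment: 5·340 + 2·176 + 7·102 + 2·362 + 7·262 = 5324; centroid 5324/23 ≈ 231.48.
231.5 vs midline 191 → right-heavy.

right-heavy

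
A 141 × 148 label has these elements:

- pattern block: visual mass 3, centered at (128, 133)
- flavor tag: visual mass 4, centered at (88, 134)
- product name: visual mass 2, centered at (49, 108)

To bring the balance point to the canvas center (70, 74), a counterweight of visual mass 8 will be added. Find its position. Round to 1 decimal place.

(44.5, 13.4)

With the counterweight, Σw becomes 3 + 4 + 2 + 8 = 17.
x: target moment 17×70 = 1190; current 3·128 + 4·88 + 2·49 = 834; the counterweight supplies 356, so x = 356/8 ≈ 44.50.
y: target moment 17×74 = 1258; current 3·133 + 4·134 + 2·108 = 1151; the counterweight supplies 107, so y = 107/8 ≈ 13.38.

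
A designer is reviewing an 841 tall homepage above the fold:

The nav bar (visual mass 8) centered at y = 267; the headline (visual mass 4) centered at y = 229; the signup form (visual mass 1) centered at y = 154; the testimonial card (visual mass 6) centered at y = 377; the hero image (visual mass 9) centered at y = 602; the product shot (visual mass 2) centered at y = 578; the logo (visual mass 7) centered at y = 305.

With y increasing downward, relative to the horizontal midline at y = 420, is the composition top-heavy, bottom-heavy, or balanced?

Weights sum to 8 + 4 + 1 + 6 + 9 + 2 + 7 = 37.
Σw·y = 14177; ȳ = 14177/37 ≈ 383.16.
Since 383.2 is above (smaller y than) 420, the composition reads top-heavy.

top-heavy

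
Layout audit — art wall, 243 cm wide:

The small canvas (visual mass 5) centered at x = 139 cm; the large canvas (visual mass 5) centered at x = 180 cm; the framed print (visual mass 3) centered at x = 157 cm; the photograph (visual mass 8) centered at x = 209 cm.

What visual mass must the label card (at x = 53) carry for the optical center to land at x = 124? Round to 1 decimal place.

Existing Σw = 21 (5 + 5 + 3 + 8); existing moment 5·139 + 5·180 + 3·157 + 8·209 = 3738.
Balance at x = 124 requires (3738 + w·53) / (21 + w) = 124.
Solving: w = (124·21 − 3738) / (53 − 124) = -1134 / -71 ≈ 15.97.

w ≈ 16.0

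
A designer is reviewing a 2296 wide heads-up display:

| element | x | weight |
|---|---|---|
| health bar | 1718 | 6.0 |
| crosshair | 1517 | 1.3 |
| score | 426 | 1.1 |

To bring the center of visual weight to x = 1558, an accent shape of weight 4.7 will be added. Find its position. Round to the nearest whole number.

New total weight: (6.0 + 1.3 + 1.1) + 4.7 = 13.1.
x: target moment 13.1×1558 = 20409.8; current 6.0·1718 + 1.3·1517 + 1.1·426 = 12748.7; the accent shape supplies 7661.1, so x = 7661.1/4.7 ≈ 1630.02.

x ≈ 1630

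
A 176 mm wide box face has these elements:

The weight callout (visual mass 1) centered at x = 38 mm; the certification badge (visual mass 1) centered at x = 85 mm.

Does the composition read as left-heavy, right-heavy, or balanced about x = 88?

Total weight = 1 + 1 = 2.
x: (1·38 + 1·85) / 2 = 123 / 2 ≈ 61.50
61.5 lies left of the midline 88, so the layout is left-heavy.

left-heavy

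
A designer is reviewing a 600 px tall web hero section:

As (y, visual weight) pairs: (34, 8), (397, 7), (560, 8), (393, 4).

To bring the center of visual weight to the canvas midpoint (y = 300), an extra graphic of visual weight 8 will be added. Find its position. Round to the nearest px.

New total weight: (8 + 7 + 8 + 4) + 8 = 35.
Along y: (9103 + 8·y) / 35 = 300 (existing moment 8·34 + 7·397 + 8·560 + 4·393 = 9103) ⇒ y = (10500 − 9103) / 8 ≈ 174.62.

y ≈ 175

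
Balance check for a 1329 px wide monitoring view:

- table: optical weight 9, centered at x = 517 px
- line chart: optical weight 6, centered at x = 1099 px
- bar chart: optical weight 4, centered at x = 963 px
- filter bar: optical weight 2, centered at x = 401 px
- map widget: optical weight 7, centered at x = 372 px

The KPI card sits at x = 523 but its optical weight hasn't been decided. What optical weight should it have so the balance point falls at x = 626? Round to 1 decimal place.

w ≈ 9.5

Known weights sum to 9 + 6 + 4 + 2 + 7 = 28; their moment is 9·517 + 6·1099 + 4·963 + 2·401 + 7·372 = 18505.
Balance at x = 626 requires (18505 + w·523) / (28 + w) = 626.
So w = (626·28 − 18505)/(523 − 626) = -977/-103 ≈ 9.49.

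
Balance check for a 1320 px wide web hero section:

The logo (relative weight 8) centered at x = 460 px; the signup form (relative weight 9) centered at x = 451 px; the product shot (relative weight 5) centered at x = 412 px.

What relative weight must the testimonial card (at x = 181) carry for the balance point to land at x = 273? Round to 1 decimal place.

Fixed elements: Σw = 8 + 9 + 5 = 22, Σw·x = 8·460 + 9·451 + 5·412 = 9799.
For the centroid to hit 273: (9799 + w·181) / (22 + w) = 273.
Rearranging, w·(181 − 273) = 273·22 − 9799 = -3793, so w ≈ -3793/-92 = 41.23.

w ≈ 41.2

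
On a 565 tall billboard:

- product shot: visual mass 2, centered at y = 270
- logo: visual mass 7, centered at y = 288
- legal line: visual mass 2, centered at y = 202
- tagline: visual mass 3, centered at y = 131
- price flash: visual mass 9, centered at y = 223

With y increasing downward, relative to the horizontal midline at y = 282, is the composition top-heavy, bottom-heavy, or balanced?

top-heavy

Total weight = 2 + 7 + 2 + 3 + 9 = 23.
y: (2·270 + 7·288 + 2·202 + 3·131 + 9·223) / 23 = 5360 / 23 ≈ 233.04
Since 233.0 is above (smaller y than) 282, the composition reads top-heavy.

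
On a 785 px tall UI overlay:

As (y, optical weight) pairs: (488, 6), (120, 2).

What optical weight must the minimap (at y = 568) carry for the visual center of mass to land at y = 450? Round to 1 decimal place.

Known weights sum to 6 + 2 = 8; their moment is 6·488 + 2·120 = 3168.
Balance at y = 450 requires (3168 + w·568) / (8 + w) = 450.
Rearranging, w·(568 − 450) = 450·8 − 3168 = 432, so w ≈ 432/118 = 3.66.

w ≈ 3.7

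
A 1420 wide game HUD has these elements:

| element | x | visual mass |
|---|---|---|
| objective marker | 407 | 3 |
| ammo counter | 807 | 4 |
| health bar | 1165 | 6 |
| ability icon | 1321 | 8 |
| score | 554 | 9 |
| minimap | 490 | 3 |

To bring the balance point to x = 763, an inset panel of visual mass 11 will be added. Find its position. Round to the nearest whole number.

x ≈ 464

After adding the inset panel, total weight = 3 + 4 + 6 + 8 + 9 + 3 + 11 = 44.
x: target moment 44×763 = 33572; current 3·407 + 4·807 + 6·1165 + 8·1321 + 9·554 + 3·490 = 28463; the inset panel supplies 5109, so x = 5109/11 ≈ 464.45.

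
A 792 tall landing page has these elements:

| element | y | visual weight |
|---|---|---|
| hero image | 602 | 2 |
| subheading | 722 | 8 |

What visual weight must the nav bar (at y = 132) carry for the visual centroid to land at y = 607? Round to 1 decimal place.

w ≈ 1.9

Existing Σw = 10 (2 + 8); existing moment 2·602 + 8·722 = 6980.
For the centroid to hit 607: (6980 + w·132) / (10 + w) = 607.
Rearranging, w·(132 − 607) = 607·10 − 6980 = -910, so w ≈ -910/-475 = 1.92.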